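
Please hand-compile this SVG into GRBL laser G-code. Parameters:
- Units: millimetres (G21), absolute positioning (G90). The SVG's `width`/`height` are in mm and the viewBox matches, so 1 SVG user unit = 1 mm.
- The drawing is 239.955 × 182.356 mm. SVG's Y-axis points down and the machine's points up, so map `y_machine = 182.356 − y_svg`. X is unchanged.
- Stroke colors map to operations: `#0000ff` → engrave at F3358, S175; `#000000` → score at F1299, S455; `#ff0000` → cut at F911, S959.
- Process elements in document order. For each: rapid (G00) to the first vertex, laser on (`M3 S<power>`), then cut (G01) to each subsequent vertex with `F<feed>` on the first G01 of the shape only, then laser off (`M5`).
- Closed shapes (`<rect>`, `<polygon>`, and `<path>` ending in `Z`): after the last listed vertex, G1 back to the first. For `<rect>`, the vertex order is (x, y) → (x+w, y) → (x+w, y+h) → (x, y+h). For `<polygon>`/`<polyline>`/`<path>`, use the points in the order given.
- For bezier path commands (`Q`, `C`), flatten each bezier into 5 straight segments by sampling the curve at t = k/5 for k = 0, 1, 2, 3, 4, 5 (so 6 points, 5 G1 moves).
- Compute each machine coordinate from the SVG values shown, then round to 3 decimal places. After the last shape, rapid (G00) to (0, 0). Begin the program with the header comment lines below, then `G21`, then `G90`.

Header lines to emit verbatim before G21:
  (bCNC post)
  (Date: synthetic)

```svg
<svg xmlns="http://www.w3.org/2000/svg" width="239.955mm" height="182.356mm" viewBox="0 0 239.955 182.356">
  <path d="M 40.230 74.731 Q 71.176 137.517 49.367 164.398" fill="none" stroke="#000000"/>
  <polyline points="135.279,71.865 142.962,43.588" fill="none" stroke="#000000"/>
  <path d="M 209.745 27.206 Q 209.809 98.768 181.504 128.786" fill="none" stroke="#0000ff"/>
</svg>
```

1 u = 1 mm; y_m = 182.356 − y.

[1] `<path>` quadratic bezier, #000000→score S455 F1299: (40.230,107.625) → (50.498,83.947) → (56.546,63.141) → (58.373,45.208) → (55.980,30.147) → (49.367,17.958)

[2] `<polyline>` line segment, #000000→score S455 F1299: (135.279,110.491) → (142.962,138.768)

[3] `<path>` quadratic bezier, #0000ff→engrave S175 F3358: (209.745,155.150) → (208.636,128.187) → (205.257,104.547) → (199.609,84.231) → (191.691,67.239) → (181.504,53.570)

(bCNC post)
(Date: synthetic)
G21
G90
G00 X40.230 Y107.625
M3 S455
G01 X50.498 Y83.947 F1299
G01 X56.546 Y63.141
G01 X58.373 Y45.208
G01 X55.980 Y30.147
G01 X49.367 Y17.958
M5
G00 X135.279 Y110.491
M3 S455
G01 X142.962 Y138.768 F1299
M5
G00 X209.745 Y155.150
M3 S175
G01 X208.636 Y128.187 F3358
G01 X205.257 Y104.547
G01 X199.609 Y84.231
G01 X191.691 Y67.239
G01 X181.504 Y53.570
M5
G00 X0.000 Y0.000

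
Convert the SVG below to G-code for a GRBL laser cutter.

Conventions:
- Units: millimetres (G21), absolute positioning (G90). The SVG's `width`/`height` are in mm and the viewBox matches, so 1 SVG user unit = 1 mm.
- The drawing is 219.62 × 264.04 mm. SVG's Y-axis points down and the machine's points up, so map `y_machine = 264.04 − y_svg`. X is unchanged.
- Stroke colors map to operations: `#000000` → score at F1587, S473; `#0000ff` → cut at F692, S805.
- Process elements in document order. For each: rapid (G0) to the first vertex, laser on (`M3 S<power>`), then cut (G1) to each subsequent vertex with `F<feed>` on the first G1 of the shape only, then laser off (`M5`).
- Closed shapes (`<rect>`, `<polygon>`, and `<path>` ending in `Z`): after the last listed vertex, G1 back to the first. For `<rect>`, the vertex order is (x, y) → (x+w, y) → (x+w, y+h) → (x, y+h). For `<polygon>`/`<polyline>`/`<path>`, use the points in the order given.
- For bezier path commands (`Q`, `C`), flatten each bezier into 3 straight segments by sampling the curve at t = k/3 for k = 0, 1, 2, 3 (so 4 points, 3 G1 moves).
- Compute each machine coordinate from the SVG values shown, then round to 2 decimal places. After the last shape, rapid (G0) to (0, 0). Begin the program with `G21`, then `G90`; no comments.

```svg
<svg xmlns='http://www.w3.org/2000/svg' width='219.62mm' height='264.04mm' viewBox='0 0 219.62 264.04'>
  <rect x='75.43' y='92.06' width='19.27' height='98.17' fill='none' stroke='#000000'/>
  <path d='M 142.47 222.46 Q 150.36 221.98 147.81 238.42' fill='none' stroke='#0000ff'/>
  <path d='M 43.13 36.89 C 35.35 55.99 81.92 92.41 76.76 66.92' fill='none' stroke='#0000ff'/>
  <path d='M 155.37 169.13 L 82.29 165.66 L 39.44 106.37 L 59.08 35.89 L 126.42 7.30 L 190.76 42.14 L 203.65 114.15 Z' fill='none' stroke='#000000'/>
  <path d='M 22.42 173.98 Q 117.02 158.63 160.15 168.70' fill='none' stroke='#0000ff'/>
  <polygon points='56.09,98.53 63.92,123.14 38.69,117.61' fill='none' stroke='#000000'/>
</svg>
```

G21
G90
G0 X75.43 Y171.98
M3 S473
G1 X94.70 Y171.98 F1587
G1 X94.70 Y73.81
G1 X75.43 Y73.81
G1 X75.43 Y171.98
M5
G0 X142.47 Y41.58
M3 S805
G1 X146.57 Y40.02 F692
G1 X148.35 Y34.70
G1 X147.81 Y25.62
M5
G0 X43.13 Y227.15
M3 S805
G1 X49.54 Y205.21 F692
G1 X68.61 Y189.33
G1 X76.76 Y197.12
M5
G0 X155.37 Y94.91
M3 S473
G1 X82.29 Y98.38 F1587
G1 X39.44 Y157.67
G1 X59.08 Y228.15
G1 X126.42 Y256.74
G1 X190.76 Y221.90
G1 X203.65 Y149.89
G1 X155.37 Y94.91
M5
G0 X22.42 Y90.06
M3 S805
G1 X79.77 Y97.47 F692
G1 X125.68 Y99.23
G1 X160.15 Y95.34
M5
G0 X56.09 Y165.51
M3 S473
G1 X63.92 Y140.90 F1587
G1 X38.69 Y146.43
G1 X56.09 Y165.51
M5
G0 X0.00 Y0.00

viewBox `0 0 219.62 264.04` with mm width/height → 1 unit = 1 mm. Flip: y_m = 264.04 − y_svg.

**Shape 1** — `<rect>` rectangle, stroke `#000000` → score (S473, F1587). Machine vertices: (75.43,171.98) → (94.70,171.98) → (94.70,73.81) → (75.43,73.81) → (75.43,171.98). Closed: final G1 returns to the first vertex.

**Shape 2** — `<path>` quadratic bezier, stroke `#0000ff` → cut (S805, F692). Control points (SVG): P0=(142.47,222.46), P1=(150.36,221.98), P2=(147.81,238.42); sampled at t=k/3. Machine vertices: (142.47,41.58) → (146.57,40.02) → (148.35,34.70) → (147.81,25.62). Open path.

**Shape 3** — `<path>` cubic bezier, stroke `#0000ff` → cut (S805, F692). Control points (SVG): P0=(43.13,36.89), P1=(35.35,55.99), P2=(81.92,92.41), P3=(76.76,66.92); sampled at t=k/3. Machine vertices: (43.13,227.15) → (49.54,205.21) → (68.61,189.33) → (76.76,197.12). Open path.

**Shape 4** — `<path>` regular polygon, stroke `#000000` → score (S473, F1587). Machine vertices: (155.37,94.91) → (82.29,98.38) → (39.44,157.67) → (59.08,228.15) → (126.42,256.74) → (190.76,221.90) → (203.65,149.89) → (155.37,94.91). Closed: final G1 returns to the first vertex.

**Shape 5** — `<path>` quadratic bezier, stroke `#0000ff` → cut (S805, F692). Control points (SVG): P0=(22.42,173.98), P1=(117.02,158.63), P2=(160.15,168.70); sampled at t=k/3. Machine vertices: (22.42,90.06) → (79.77,97.47) → (125.68,99.23) → (160.15,95.34). Open path.

**Shape 6** — `<polygon>` regular polygon, stroke `#000000` → score (S473, F1587). Machine vertices: (56.09,165.51) → (63.92,140.90) → (38.69,146.43) → (56.09,165.51). Closed: final G1 returns to the first vertex.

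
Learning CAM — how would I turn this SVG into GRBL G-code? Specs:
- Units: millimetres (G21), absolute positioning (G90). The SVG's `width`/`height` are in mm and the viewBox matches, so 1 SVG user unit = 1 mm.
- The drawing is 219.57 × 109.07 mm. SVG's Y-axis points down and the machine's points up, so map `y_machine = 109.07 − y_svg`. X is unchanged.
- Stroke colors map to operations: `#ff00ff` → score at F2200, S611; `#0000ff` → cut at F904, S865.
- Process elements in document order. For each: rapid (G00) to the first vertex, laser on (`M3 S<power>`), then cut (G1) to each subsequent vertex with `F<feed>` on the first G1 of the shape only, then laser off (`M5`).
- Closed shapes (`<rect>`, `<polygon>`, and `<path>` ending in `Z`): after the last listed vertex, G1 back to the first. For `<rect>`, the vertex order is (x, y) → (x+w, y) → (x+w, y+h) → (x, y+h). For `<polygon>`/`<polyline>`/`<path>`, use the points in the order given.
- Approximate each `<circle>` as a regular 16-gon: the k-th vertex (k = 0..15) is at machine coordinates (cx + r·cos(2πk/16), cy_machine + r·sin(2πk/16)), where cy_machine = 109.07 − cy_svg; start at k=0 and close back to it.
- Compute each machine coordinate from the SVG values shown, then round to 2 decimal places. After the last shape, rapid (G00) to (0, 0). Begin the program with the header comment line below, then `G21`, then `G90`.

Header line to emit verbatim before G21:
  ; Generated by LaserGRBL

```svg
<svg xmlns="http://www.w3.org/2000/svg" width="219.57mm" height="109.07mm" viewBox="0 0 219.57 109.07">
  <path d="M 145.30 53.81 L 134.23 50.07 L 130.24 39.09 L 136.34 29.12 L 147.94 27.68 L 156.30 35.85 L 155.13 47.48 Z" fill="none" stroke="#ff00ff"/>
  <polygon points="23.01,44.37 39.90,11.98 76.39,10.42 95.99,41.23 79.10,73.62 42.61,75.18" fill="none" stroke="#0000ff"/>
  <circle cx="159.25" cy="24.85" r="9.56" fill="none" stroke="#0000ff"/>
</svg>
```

; Generated by LaserGRBL
G21
G90
G00 X145.30 Y55.26
M3 S611
G1 X134.23 Y59.00 F2200
G1 X130.24 Y69.98
G1 X136.34 Y79.95
G1 X147.94 Y81.39
G1 X156.30 Y73.22
G1 X155.13 Y61.59
G1 X145.30 Y55.26
M5
G00 X23.01 Y64.70
M3 S865
G1 X39.90 Y97.09 F904
G1 X76.39 Y98.65
G1 X95.99 Y67.84
G1 X79.10 Y35.45
G1 X42.61 Y33.89
G1 X23.01 Y64.70
M5
G00 X168.81 Y84.22
M3 S865
G1 X168.08 Y87.88 F904
G1 X166.01 Y90.98
G1 X162.91 Y93.05
G1 X159.25 Y93.78
G1 X155.59 Y93.05
G1 X152.49 Y90.98
G1 X150.42 Y87.88
G1 X149.69 Y84.22
G1 X150.42 Y80.56
G1 X152.49 Y77.46
G1 X155.59 Y75.39
G1 X159.25 Y74.66
G1 X162.91 Y75.39
G1 X166.01 Y77.46
G1 X168.08 Y80.56
G1 X168.81 Y84.22
M5
G00 X0.00 Y0.00

viewBox `0 0 219.57 109.07` with mm width/height → 1 unit = 1 mm. Flip: y_m = 109.07 − y_svg.

**Shape 1** — `<path>` regular polygon, stroke `#ff00ff` → score (S611, F2200). Machine vertices: (145.30,55.26) → (134.23,59.00) → (130.24,69.98) → (136.34,79.95) → (147.94,81.39) → (156.30,73.22) → (155.13,61.59) → (145.30,55.26). Closed: final G1 returns to the first vertex.

**Shape 2** — `<polygon>` regular polygon, stroke `#0000ff` → cut (S865, F904). Machine vertices: (23.01,64.70) → (39.90,97.09) → (76.39,98.65) → (95.99,67.84) → (79.10,35.45) → (42.61,33.89) → (23.01,64.70). Closed: final G1 returns to the first vertex.

**Shape 3** — `<circle>` circle, stroke `#0000ff` → cut (S865, F904). Machine vertices: (168.81,84.22) → (168.08,87.88) → (166.01,90.98) → (162.91,93.05) → (159.25,93.78) → (155.59,93.05) → (152.49,90.98) → (150.42,87.88) → (149.69,84.22) → (150.42,80.56) → (152.49,77.46) → (155.59,75.39) → (159.25,74.66) → (162.91,75.39) → (166.01,77.46) → (168.08,80.56) → (168.81,84.22). Closed: final G1 returns to the first vertex.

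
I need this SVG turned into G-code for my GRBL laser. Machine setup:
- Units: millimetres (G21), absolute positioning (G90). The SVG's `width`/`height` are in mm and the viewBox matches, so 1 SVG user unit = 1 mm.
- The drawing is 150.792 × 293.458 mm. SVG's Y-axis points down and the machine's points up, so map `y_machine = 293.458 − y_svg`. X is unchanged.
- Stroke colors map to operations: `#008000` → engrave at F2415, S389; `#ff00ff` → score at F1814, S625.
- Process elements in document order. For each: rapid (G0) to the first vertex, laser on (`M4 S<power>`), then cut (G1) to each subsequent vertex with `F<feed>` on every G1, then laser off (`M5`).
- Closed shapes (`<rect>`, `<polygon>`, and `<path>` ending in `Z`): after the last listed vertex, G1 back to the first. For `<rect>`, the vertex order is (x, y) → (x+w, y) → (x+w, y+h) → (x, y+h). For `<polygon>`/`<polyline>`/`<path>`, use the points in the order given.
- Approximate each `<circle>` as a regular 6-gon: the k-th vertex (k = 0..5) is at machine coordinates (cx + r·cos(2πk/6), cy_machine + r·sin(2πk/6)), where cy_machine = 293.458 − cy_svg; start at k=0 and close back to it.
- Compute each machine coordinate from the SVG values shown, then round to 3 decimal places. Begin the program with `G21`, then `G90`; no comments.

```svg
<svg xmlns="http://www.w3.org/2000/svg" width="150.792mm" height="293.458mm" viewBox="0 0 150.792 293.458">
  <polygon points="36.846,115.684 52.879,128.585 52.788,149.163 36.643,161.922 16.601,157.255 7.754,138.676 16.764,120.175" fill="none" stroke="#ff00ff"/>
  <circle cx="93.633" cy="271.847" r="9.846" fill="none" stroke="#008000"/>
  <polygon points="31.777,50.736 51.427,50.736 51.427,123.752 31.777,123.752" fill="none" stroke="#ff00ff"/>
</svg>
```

G21
G90
G0 X36.846 Y177.774
M4 S625
G1 X52.879 Y164.873 F1814
G1 X52.788 Y144.295 F1814
G1 X36.643 Y131.536 F1814
G1 X16.601 Y136.203 F1814
G1 X7.754 Y154.782 F1814
G1 X16.764 Y173.283 F1814
G1 X36.846 Y177.774 F1814
M5
G0 X103.479 Y21.611
M4 S389
G1 X98.556 Y30.138 F2415
G1 X88.710 Y30.138 F2415
G1 X83.787 Y21.611 F2415
G1 X88.710 Y13.084 F2415
G1 X98.556 Y13.084 F2415
G1 X103.479 Y21.611 F2415
M5
G0 X31.777 Y242.722
M4 S625
G1 X51.427 Y242.722 F1814
G1 X51.427 Y169.706 F1814
G1 X31.777 Y169.706 F1814
G1 X31.777 Y242.722 F1814
M5

Since the viewBox matches the mm dimensions, user units are millimetres directly. The only transform is the Y-flip y_m = 293.458 − y_svg.

Shape 1 is a regular polygon drawn with `<polygon>`. Its stroke #ff00ff means score at S625, F1814. After flipping Y the toolpath is (36.846,177.774) → (52.879,164.873) → (52.788,144.295) → (36.643,131.536) → (16.601,136.203) → (7.754,154.782) → (16.764,173.283) → (36.846,177.774), returning to the start.

Shape 2 is a circle drawn with `<circle>`. Its stroke #008000 means engrave at S389, F2415. After flipping Y the toolpath is (103.479,21.611) → (98.556,30.138) → (88.710,30.138) → (83.787,21.611) → (88.710,13.084) → (98.556,13.084) → (103.479,21.611), returning to the start.

Shape 3 is a rectangle drawn with `<polygon>`. Its stroke #ff00ff means score at S625, F1814. After flipping Y the toolpath is (31.777,242.722) → (51.427,242.722) → (51.427,169.706) → (31.777,169.706) → (31.777,242.722), returning to the start.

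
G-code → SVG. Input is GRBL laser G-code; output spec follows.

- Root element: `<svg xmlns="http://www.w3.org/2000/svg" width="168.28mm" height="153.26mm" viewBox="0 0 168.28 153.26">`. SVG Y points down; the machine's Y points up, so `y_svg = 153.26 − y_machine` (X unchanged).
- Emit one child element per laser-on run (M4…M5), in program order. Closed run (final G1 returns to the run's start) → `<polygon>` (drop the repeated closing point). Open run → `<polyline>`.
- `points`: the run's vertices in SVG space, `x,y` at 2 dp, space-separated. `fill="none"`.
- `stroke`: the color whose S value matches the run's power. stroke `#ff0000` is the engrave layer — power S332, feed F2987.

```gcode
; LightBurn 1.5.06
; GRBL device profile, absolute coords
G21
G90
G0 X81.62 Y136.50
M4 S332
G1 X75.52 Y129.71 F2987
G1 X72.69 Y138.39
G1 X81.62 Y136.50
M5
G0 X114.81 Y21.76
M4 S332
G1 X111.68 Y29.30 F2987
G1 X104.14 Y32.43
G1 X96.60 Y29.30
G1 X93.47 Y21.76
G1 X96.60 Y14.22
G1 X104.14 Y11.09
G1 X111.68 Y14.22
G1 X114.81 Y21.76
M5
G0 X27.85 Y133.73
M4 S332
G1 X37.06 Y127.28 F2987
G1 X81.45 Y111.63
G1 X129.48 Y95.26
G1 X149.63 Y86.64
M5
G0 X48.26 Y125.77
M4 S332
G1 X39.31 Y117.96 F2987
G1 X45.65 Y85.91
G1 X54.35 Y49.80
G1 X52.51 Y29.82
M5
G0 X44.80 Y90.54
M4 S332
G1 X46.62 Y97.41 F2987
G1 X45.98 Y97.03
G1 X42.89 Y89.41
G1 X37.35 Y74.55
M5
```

<svg xmlns="http://www.w3.org/2000/svg" width="168.28mm" height="153.26mm" viewBox="0 0 168.28 153.26">
  <polygon points="81.62,16.76 75.52,23.55 72.69,14.87" fill="none" stroke="#ff0000"/>
  <polygon points="114.81,131.50 111.68,123.96 104.14,120.83 96.60,123.96 93.47,131.50 96.60,139.04 104.14,142.17 111.68,139.04" fill="none" stroke="#ff0000"/>
  <polyline points="27.85,19.53 37.06,25.98 81.45,41.63 129.48,58.00 149.63,66.62" fill="none" stroke="#ff0000"/>
  <polyline points="48.26,27.49 39.31,35.30 45.65,67.35 54.35,103.46 52.51,123.44" fill="none" stroke="#ff0000"/>
  <polyline points="44.80,62.72 46.62,55.85 45.98,56.23 42.89,63.85 37.35,78.71" fill="none" stroke="#ff0000"/>
</svg>

Each laser-on run becomes one SVG element. Flip Y back into SVG space with y_svg = 153.26 − y_machine. Every run uses S332, so all elements get stroke `#ff0000` (engrave).

Run 1: The run returns to its start, so emit a `<polygon>` with points (Y-flipped): 81.62,16.76 75.52,23.55 72.69,14.87.

Run 2: The run returns to its start, so emit a `<polygon>` with points (Y-flipped): 114.81,131.50 111.68,123.96 104.14,120.83 96.60,123.96 93.47,131.50 96.60,139.04 104.14,142.17 111.68,139.04.

Run 3: The run is open, so emit a `<polyline>` with points (Y-flipped): 27.85,19.53 37.06,25.98 81.45,41.63 129.48,58.00 149.63,66.62.

Run 4: The run is open, so emit a `<polyline>` with points (Y-flipped): 48.26,27.49 39.31,35.30 45.65,67.35 54.35,103.46 52.51,123.44.

Run 5: The run is open, so emit a `<polyline>` with points (Y-flipped): 44.80,62.72 46.62,55.85 45.98,56.23 42.89,63.85 37.35,78.71.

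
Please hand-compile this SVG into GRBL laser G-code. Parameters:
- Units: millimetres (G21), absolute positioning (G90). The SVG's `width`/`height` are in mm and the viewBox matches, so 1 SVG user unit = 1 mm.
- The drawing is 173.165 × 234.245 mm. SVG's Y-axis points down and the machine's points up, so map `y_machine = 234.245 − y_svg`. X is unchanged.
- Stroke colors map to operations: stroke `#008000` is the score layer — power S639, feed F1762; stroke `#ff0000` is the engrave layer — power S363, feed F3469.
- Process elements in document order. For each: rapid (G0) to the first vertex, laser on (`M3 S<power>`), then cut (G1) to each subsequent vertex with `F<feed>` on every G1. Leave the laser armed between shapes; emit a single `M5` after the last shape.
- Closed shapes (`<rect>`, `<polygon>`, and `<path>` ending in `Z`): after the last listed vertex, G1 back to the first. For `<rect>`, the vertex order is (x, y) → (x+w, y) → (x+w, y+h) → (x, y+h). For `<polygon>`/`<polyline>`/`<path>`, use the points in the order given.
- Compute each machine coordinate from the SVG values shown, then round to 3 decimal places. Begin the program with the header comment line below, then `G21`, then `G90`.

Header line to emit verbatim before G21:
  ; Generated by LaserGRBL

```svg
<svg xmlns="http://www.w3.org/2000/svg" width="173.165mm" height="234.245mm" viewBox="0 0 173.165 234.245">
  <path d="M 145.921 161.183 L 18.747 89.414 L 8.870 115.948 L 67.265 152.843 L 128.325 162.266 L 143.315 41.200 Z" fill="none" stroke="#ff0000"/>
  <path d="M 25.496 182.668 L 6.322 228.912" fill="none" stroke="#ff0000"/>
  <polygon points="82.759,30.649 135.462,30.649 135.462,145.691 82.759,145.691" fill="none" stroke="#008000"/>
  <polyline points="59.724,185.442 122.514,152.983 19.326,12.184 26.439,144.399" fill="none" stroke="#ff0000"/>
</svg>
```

; Generated by LaserGRBL
G21
G90
G0 X145.921 Y73.062
M3 S363
G1 X18.747 Y144.831 F3469
G1 X8.870 Y118.297 F3469
G1 X67.265 Y81.402 F3469
G1 X128.325 Y71.979 F3469
G1 X143.315 Y193.045 F3469
G1 X145.921 Y73.062 F3469
G0 X25.496 Y51.577
M3 S363
G1 X6.322 Y5.333 F3469
G0 X82.759 Y203.596
M3 S639
G1 X135.462 Y203.596 F1762
G1 X135.462 Y88.554 F1762
G1 X82.759 Y88.554 F1762
G1 X82.759 Y203.596 F1762
G0 X59.724 Y48.803
M3 S363
G1 X122.514 Y81.262 F3469
G1 X19.326 Y222.061 F3469
G1 X26.439 Y89.846 F3469
M5

1 u = 1 mm; y_m = 234.245 − y.

[1] `<path>` closed polygon, #ff0000→engrave S363 F3469: (145.921,73.062) → (18.747,144.831) → (8.870,118.297) → (67.265,81.402) → (128.325,71.979) → (143.315,193.045) → (145.921,73.062) (closed)

[2] `<path>` line segment, #ff0000→engrave S363 F3469: (25.496,51.577) → (6.322,5.333)

[3] `<polygon>` rectangle, #008000→score S639 F1762: (82.759,203.596) → (135.462,203.596) → (135.462,88.554) → (82.759,88.554) → (82.759,203.596) (closed)

[4] `<polyline>` open polyline, #ff0000→engrave S363 F3469: (59.724,48.803) → (122.514,81.262) → (19.326,222.061) → (26.439,89.846)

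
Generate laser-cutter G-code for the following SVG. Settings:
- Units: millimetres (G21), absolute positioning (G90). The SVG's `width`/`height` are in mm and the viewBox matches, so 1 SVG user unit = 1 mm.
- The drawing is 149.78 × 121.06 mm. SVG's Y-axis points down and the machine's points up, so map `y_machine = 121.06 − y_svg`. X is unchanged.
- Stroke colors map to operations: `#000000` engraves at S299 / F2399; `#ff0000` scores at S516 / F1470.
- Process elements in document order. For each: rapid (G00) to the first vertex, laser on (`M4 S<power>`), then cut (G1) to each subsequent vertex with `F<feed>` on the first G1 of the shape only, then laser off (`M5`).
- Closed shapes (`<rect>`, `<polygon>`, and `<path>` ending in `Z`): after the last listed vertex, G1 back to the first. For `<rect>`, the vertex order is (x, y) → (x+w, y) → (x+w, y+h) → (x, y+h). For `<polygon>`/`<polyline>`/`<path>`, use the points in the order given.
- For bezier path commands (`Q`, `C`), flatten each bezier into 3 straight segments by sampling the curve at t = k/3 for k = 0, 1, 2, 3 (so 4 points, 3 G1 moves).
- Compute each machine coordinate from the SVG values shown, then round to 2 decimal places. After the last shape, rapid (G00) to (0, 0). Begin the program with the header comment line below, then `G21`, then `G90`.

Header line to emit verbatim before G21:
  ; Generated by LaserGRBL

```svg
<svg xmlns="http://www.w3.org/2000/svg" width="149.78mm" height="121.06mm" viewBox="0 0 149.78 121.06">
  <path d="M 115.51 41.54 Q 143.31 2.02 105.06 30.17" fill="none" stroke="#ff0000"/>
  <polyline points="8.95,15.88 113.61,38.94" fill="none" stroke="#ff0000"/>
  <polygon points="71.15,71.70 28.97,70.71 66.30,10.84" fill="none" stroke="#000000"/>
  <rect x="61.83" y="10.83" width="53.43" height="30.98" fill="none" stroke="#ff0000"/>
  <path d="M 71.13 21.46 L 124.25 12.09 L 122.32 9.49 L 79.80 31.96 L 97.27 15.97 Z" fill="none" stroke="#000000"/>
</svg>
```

; Generated by LaserGRBL
G21
G90
G00 X115.51 Y79.52
M4 S516
G1 X126.70 Y98.35 F1470
G1 X123.22 Y102.14
G1 X105.06 Y90.89
M5
G00 X8.95 Y105.18
M4 S516
G1 X113.61 Y82.12 F1470
M5
G00 X71.15 Y49.36
M4 S299
G1 X28.97 Y50.35 F2399
G1 X66.30 Y110.22
G1 X71.15 Y49.36
M5
G00 X61.83 Y110.23
M4 S516
G1 X115.26 Y110.23 F1470
G1 X115.26 Y79.25
G1 X61.83 Y79.25
G1 X61.83 Y110.23
M5
G00 X71.13 Y99.60
M4 S299
G1 X124.25 Y108.97 F2399
G1 X122.32 Y111.57
G1 X79.80 Y89.10
G1 X97.27 Y105.09
G1 X71.13 Y99.60
M5
G00 X0.00 Y0.00

1 u = 1 mm; y_m = 121.06 − y.

[1] `<path>` quadratic bezier, #ff0000→score S516 F1470: (115.51,79.52) → (126.70,98.35) → (123.22,102.14) → (105.06,90.89)

[2] `<polyline>` line segment, #ff0000→score S516 F1470: (8.95,105.18) → (113.61,82.12)

[3] `<polygon>` closed polygon, #000000→engrave S299 F2399: (71.15,49.36) → (28.97,50.35) → (66.30,110.22) → (71.15,49.36) (closed)

[4] `<rect>` rectangle, #ff0000→score S516 F1470: (61.83,110.23) → (115.26,110.23) → (115.26,79.25) → (61.83,79.25) → (61.83,110.23) (closed)

[5] `<path>` closed polygon, #000000→engrave S299 F2399: (71.13,99.60) → (124.25,108.97) → (122.32,111.57) → (79.80,89.10) → (97.27,105.09) → (71.13,99.60) (closed)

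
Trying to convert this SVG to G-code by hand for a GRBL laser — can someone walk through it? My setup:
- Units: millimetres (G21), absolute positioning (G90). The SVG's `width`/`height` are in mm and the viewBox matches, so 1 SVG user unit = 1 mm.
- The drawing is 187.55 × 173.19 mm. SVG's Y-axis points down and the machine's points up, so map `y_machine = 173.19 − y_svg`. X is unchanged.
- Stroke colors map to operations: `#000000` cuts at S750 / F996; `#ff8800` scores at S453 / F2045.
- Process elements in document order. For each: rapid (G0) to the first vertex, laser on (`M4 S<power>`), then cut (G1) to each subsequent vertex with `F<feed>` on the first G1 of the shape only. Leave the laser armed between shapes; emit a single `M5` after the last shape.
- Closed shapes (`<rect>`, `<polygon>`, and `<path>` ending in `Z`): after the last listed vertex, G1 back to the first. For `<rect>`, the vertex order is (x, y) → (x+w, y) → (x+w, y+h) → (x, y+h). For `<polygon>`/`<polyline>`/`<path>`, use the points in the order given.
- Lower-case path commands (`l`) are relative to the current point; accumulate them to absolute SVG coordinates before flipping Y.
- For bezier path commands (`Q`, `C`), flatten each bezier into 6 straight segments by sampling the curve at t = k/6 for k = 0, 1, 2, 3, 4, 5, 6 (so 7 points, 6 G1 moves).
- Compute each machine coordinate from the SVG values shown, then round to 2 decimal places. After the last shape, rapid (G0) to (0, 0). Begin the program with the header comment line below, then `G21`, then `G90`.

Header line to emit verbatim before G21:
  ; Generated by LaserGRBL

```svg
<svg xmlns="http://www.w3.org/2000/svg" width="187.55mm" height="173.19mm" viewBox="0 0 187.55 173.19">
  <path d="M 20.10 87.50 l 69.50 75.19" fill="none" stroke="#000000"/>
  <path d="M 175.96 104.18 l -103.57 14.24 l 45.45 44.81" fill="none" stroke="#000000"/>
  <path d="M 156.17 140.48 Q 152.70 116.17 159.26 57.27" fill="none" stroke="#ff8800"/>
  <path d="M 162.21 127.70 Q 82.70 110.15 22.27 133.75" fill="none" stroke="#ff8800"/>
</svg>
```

1 u = 1 mm; y_m = 173.19 − y.

[1] `<path>` line segment, #000000→cut S750 F996: (20.10,85.69) → (89.60,10.50)

[2] `<path>` open polyline, #000000→cut S750 F996: (175.96,69.01) → (72.39,54.77) → (117.84,9.96)

[3] `<path>` quadratic bezier, #ff8800→score S453 F2045: (156.17,32.71) → (155.29,41.77) → (154.97,52.76) → (155.21,65.67) → (156.00,80.50) → (157.35,97.25) → (159.26,115.92)

[4] `<path>` quadratic bezier, #ff8800→score S453 F2045: (162.21,45.49) → (136.24,50.20) → (111.32,52.62) → (87.47,52.75) → (64.68,50.60) → (42.94,46.16) → (22.27,39.44)

; Generated by LaserGRBL
G21
G90
G0 X20.10 Y85.69
M4 S750
G1 X89.60 Y10.50 F996
G0 X175.96 Y69.01
M4 S750
G1 X72.39 Y54.77 F996
G1 X117.84 Y9.96
G0 X156.17 Y32.71
M4 S453
G1 X155.29 Y41.77 F2045
G1 X154.97 Y52.76
G1 X155.21 Y65.67
G1 X156.00 Y80.50
G1 X157.35 Y97.25
G1 X159.26 Y115.92
G0 X162.21 Y45.49
M4 S453
G1 X136.24 Y50.20 F2045
G1 X111.32 Y52.62
G1 X87.47 Y52.75
G1 X64.68 Y50.60
G1 X42.94 Y46.16
G1 X22.27 Y39.44
M5
G0 X0.00 Y0.00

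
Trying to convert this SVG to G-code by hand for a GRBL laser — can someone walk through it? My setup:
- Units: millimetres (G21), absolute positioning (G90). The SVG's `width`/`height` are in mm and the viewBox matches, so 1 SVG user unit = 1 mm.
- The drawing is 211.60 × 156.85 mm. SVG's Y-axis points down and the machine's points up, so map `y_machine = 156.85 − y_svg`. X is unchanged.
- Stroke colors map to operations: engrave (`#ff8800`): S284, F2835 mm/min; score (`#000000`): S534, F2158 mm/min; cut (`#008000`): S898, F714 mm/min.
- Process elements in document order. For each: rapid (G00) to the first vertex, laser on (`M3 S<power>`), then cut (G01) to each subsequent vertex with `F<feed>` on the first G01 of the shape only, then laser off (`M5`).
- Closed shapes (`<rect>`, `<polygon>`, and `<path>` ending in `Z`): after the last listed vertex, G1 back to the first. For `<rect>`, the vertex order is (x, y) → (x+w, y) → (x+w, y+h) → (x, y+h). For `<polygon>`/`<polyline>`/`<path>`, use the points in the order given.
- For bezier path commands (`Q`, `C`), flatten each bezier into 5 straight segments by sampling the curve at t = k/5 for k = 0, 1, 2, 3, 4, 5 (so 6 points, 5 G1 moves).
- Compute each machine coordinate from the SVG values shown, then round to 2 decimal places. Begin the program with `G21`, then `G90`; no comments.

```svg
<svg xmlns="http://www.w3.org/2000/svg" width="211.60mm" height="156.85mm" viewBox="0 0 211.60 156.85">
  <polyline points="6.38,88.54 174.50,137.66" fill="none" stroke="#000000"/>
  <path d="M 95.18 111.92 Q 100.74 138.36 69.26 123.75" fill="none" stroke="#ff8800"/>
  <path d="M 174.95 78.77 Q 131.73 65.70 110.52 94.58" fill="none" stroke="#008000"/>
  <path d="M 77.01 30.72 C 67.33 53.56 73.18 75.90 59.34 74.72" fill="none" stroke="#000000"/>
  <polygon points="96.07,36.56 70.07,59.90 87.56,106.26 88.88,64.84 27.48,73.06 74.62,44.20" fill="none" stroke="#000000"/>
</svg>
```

G21
G90
G00 X6.38 Y68.31
M3 S534
G01 X174.50 Y19.19 F2158
M5
G00 X95.18 Y44.93
M3 S284
G01 X95.92 Y36.00 F2835
G01 X93.70 Y30.35
G01 X88.52 Y27.98
G01 X80.37 Y28.90
G01 X69.26 Y33.10
M5
G00 X174.95 Y78.08
M3 S898
G01 X158.54 Y81.63 F714
G01 X143.90 Y81.82
G01 X131.01 Y78.66
G01 X119.88 Y72.14
G01 X110.52 Y62.27
M5
G00 X77.01 Y126.13
M3 S534
G01 X72.78 Y112.67 F2158
G01 X70.59 Y100.44
G01 X68.75 Y90.53
G01 X65.56 Y84.06
G01 X59.34 Y82.13
M5
G00 X96.07 Y120.29
M3 S534
G01 X70.07 Y96.95 F2158
G01 X87.56 Y50.59
G01 X88.88 Y92.01
G01 X27.48 Y83.79
G01 X74.62 Y112.65
G01 X96.07 Y120.29
M5

Since the viewBox matches the mm dimensions, user units are millimetres directly. The only transform is the Y-flip y_m = 156.85 − y_svg.

Shape 1 is a line segment drawn with `<polyline>`. Its stroke #000000 means score at S534, F2158. After flipping Y the toolpath is (6.38,68.31) → (174.50,19.19).

Shape 2 is a quadratic bezier drawn with `<path>`. Its stroke #ff8800 means engrave at S284, F2835. After flipping Y the toolpath is (95.18,44.93) → (95.92,36.00) → (93.70,30.35) → (88.52,27.98) → (80.37,28.90) → (69.26,33.10).

Shape 3 is a quadratic bezier drawn with `<path>`. Its stroke #008000 means cut at S898, F714. After flipping Y the toolpath is (174.95,78.08) → (158.54,81.63) → (143.90,81.82) → (131.01,78.66) → (119.88,72.14) → (110.52,62.27).

Shape 4 is a cubic bezier drawn with `<path>`. Its stroke #000000 means score at S534, F2158. After flipping Y the toolpath is (77.01,126.13) → (72.78,112.67) → (70.59,100.44) → (68.75,90.53) → (65.56,84.06) → (59.34,82.13).

Shape 5 is a closed polygon drawn with `<polygon>`. Its stroke #000000 means score at S534, F2158. After flipping Y the toolpath is (96.07,120.29) → (70.07,96.95) → (87.56,50.59) → (88.88,92.01) → (27.48,83.79) → (74.62,112.65) → (96.07,120.29), returning to the start.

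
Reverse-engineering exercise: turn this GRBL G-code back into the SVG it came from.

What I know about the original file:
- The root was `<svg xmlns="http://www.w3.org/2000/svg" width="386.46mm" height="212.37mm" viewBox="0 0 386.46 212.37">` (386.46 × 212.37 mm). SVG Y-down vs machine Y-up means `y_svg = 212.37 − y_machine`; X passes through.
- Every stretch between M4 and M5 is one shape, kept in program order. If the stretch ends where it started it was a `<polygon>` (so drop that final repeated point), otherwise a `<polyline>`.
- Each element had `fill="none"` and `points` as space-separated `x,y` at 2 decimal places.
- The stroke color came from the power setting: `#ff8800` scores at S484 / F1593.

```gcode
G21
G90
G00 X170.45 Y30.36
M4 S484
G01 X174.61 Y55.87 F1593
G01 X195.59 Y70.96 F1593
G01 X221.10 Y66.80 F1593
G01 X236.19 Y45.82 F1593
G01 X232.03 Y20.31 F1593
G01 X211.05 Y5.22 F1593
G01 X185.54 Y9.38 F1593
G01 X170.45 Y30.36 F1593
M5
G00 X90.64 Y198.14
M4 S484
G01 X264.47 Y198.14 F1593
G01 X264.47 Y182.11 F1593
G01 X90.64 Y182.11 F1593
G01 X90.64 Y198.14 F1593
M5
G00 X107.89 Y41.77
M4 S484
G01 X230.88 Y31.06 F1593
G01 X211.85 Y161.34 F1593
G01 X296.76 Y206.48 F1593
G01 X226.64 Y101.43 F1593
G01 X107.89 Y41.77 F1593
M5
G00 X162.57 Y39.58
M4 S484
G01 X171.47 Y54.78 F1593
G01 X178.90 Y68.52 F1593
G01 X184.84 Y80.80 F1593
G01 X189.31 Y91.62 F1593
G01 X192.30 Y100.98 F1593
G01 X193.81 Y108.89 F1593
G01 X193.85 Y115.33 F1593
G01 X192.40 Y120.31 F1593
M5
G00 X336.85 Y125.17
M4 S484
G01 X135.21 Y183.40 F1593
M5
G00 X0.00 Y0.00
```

Machine Y-up, SVG Y-down with viewBox height 212.37, so y_svg = 212.37 − y_machine; X carries over. Every run uses S484, so all elements get stroke `#ff8800` (score).

Run 1: The run returns to its start, so emit a `<polygon>` with points (Y-flipped): 170.45,182.01 174.61,156.50 195.59,141.41 221.10,145.57 236.19,166.55 232.03,192.06 211.05,207.15 185.54,202.99.

Run 2: The run returns to its start, so emit a `<polygon>` with points (Y-flipped): 90.64,14.23 264.47,14.23 264.47,30.26 90.64,30.26.

Run 3: The run returns to its start, so emit a `<polygon>` with points (Y-flipped): 107.89,170.60 230.88,181.31 211.85,51.03 296.76,5.89 226.64,110.94.

Run 4: The run is open, so emit a `<polyline>` with points (Y-flipped): 162.57,172.79 171.47,157.59 178.90,143.85 184.84,131.57 189.31,120.75 192.30,111.39 193.81,103.48 193.85,97.04 192.40,92.06.

Run 5: The run is open, so emit a `<polyline>` with points (Y-flipped): 336.85,87.20 135.21,28.97.

<svg xmlns="http://www.w3.org/2000/svg" width="386.46mm" height="212.37mm" viewBox="0 0 386.46 212.37">
  <polygon points="170.45,182.01 174.61,156.50 195.59,141.41 221.10,145.57 236.19,166.55 232.03,192.06 211.05,207.15 185.54,202.99" fill="none" stroke="#ff8800"/>
  <polygon points="90.64,14.23 264.47,14.23 264.47,30.26 90.64,30.26" fill="none" stroke="#ff8800"/>
  <polygon points="107.89,170.60 230.88,181.31 211.85,51.03 296.76,5.89 226.64,110.94" fill="none" stroke="#ff8800"/>
  <polyline points="162.57,172.79 171.47,157.59 178.90,143.85 184.84,131.57 189.31,120.75 192.30,111.39 193.81,103.48 193.85,97.04 192.40,92.06" fill="none" stroke="#ff8800"/>
  <polyline points="336.85,87.20 135.21,28.97" fill="none" stroke="#ff8800"/>
</svg>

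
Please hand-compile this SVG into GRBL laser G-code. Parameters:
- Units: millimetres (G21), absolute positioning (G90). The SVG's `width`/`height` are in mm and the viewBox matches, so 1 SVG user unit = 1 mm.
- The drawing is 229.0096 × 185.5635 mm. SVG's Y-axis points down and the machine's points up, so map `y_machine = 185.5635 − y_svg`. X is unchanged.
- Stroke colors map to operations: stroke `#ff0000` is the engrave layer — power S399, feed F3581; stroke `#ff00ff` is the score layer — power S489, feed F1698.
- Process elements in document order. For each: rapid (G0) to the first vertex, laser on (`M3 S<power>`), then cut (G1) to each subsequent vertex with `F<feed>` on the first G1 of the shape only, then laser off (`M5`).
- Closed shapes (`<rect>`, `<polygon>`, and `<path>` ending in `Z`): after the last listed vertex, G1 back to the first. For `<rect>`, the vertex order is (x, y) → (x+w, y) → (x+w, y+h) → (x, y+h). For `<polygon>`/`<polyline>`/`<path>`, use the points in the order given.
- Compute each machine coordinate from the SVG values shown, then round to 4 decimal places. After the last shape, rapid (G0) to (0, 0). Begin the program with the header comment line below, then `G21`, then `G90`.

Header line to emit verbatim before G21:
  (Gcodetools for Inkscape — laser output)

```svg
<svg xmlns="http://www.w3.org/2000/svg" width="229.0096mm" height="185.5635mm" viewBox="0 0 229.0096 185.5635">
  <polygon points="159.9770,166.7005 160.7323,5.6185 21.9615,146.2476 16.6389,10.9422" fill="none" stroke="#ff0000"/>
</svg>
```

Since the viewBox matches the mm dimensions, user units are millimetres directly. The only transform is the Y-flip y_m = 185.5635 − y_svg.

Shape 1 is a closed polygon drawn with `<polygon>`. Its stroke #ff0000 means engrave at S399, F3581. After flipping Y the toolpath is (159.9770,18.8630) → (160.7323,179.9450) → (21.9615,39.3159) → (16.6389,174.6213) → (159.9770,18.8630), returning to the start.

(Gcodetools for Inkscape — laser output)
G21
G90
G0 X159.9770 Y18.8630
M3 S399
G1 X160.7323 Y179.9450 F3581
G1 X21.9615 Y39.3159
G1 X16.6389 Y174.6213
G1 X159.9770 Y18.8630
M5
G0 X0.0000 Y0.0000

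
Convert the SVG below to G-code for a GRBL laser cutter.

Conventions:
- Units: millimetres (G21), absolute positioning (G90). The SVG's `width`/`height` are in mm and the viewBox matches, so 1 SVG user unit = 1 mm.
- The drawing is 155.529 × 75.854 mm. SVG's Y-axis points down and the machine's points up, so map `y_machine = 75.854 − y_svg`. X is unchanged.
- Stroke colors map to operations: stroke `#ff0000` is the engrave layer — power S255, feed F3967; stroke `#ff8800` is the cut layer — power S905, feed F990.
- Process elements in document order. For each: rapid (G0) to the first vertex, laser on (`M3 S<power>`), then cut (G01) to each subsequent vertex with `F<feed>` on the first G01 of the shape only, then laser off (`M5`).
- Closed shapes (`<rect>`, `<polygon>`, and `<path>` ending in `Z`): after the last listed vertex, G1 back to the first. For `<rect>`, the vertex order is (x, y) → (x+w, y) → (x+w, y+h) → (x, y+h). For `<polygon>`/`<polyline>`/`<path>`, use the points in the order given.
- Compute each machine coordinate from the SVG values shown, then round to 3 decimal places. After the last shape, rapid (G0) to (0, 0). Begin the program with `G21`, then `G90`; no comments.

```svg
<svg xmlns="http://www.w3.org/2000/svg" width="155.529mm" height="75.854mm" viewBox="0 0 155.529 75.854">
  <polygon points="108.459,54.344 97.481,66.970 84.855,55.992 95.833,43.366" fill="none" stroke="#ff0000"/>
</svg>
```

G21
G90
G0 X108.459 Y21.510
M3 S255
G01 X97.481 Y8.884 F3967
G01 X84.855 Y19.862
G01 X95.833 Y32.488
G01 X108.459 Y21.510
M5
G0 X0.000 Y0.000

viewBox `0 0 155.529 75.854` with mm width/height → 1 unit = 1 mm. Flip: y_m = 75.854 − y_svg.

**Shape 1** — `<polygon>` regular polygon, stroke `#ff0000` → engrave (S255, F3967). Machine vertices: (108.459,21.510) → (97.481,8.884) → (84.855,19.862) → (95.833,32.488) → (108.459,21.510). Closed: final G1 returns to the first vertex.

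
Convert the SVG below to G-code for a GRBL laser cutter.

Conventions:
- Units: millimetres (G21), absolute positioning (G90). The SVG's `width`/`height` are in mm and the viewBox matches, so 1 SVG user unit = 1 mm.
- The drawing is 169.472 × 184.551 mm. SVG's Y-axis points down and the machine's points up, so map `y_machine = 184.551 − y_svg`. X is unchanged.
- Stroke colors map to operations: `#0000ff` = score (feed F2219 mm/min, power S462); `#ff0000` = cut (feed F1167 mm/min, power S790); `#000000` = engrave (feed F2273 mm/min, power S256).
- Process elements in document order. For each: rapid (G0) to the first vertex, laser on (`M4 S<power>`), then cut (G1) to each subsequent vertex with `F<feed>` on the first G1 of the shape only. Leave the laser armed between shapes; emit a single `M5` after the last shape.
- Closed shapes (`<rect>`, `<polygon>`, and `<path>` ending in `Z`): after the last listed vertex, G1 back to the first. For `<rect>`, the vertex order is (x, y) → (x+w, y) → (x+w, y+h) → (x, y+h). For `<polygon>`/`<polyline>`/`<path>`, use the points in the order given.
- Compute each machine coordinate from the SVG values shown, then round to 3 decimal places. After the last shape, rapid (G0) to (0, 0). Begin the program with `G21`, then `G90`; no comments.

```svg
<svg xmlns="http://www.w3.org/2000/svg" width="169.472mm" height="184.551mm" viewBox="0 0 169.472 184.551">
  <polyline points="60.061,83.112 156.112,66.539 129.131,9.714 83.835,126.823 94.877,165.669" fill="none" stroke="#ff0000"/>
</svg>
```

1 u = 1 mm; y_m = 184.551 − y.

[1] `<polyline>` open polyline, #ff0000→cut S790 F1167: (60.061,101.439) → (156.112,118.012) → (129.131,174.837) → (83.835,57.728) → (94.877,18.882)

G21
G90
G0 X60.061 Y101.439
M4 S790
G1 X156.112 Y118.012 F1167
G1 X129.131 Y174.837
G1 X83.835 Y57.728
G1 X94.877 Y18.882
M5
G0 X0.000 Y0.000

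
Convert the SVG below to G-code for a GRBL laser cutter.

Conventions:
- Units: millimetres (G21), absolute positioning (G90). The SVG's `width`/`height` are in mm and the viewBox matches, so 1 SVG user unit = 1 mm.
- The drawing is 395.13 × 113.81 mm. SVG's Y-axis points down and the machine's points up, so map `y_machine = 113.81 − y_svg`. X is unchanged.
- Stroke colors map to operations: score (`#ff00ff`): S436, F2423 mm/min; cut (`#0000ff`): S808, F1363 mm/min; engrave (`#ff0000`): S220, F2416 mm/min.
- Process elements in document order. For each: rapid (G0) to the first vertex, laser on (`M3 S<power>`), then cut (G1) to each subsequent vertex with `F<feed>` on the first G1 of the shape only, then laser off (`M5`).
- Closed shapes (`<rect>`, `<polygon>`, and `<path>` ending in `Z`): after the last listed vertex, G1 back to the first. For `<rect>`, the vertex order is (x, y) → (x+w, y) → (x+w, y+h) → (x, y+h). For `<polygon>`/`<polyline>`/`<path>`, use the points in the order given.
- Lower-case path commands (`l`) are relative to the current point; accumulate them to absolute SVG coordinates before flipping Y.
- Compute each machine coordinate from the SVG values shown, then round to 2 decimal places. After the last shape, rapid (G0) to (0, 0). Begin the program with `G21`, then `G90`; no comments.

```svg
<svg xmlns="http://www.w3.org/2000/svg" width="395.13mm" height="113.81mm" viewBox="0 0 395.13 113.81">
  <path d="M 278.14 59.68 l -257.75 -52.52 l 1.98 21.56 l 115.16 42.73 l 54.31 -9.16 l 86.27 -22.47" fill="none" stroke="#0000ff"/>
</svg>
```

G21
G90
G0 X278.14 Y54.13
M3 S808
G1 X20.39 Y106.65 F1363
G1 X22.37 Y85.09
G1 X137.53 Y42.36
G1 X191.84 Y51.52
G1 X278.11 Y73.99
M5
G0 X0.00 Y0.00

1 u = 1 mm; y_m = 113.81 − y.

[1] `<path>` open polyline, #0000ff→cut S808 F1363: (278.14,54.13) → (20.39,106.65) → (22.37,85.09) → (137.53,42.36) → (191.84,51.52) → (278.11,73.99)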